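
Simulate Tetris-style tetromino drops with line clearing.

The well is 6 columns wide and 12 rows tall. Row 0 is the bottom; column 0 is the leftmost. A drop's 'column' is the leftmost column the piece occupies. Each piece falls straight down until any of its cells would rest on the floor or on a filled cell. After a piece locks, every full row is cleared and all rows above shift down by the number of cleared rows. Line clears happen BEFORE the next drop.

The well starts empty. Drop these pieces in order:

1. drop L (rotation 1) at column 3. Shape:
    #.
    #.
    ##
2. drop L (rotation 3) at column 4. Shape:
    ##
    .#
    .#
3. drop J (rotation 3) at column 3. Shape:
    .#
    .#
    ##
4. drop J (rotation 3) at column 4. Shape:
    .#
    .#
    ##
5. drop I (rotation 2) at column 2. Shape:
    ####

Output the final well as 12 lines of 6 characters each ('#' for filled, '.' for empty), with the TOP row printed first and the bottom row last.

Drop 1: L rot1 at col 3 lands with bottom-row=0; cleared 0 line(s) (total 0); column heights now [0 0 0 3 1 0], max=3
Drop 2: L rot3 at col 4 lands with bottom-row=0; cleared 0 line(s) (total 0); column heights now [0 0 0 3 3 3], max=3
Drop 3: J rot3 at col 3 lands with bottom-row=3; cleared 0 line(s) (total 0); column heights now [0 0 0 4 6 3], max=6
Drop 4: J rot3 at col 4 lands with bottom-row=6; cleared 0 line(s) (total 0); column heights now [0 0 0 4 7 9], max=9
Drop 5: I rot2 at col 2 lands with bottom-row=9; cleared 0 line(s) (total 0); column heights now [0 0 10 10 10 10], max=10

Answer: ......
......
..####
.....#
.....#
....##
....#.
....#.
...##.
...###
...#.#
...###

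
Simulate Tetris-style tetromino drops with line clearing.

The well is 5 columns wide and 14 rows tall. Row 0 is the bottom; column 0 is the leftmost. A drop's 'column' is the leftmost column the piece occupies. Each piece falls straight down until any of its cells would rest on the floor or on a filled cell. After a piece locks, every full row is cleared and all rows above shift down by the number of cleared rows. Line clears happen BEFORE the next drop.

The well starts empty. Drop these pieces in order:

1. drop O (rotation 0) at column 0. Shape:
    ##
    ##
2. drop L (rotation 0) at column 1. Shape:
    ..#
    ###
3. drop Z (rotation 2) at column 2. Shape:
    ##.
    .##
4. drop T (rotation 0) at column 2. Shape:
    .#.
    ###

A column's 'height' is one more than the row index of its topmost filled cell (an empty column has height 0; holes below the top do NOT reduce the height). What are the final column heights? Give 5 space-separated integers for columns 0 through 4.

Drop 1: O rot0 at col 0 lands with bottom-row=0; cleared 0 line(s) (total 0); column heights now [2 2 0 0 0], max=2
Drop 2: L rot0 at col 1 lands with bottom-row=2; cleared 0 line(s) (total 0); column heights now [2 3 3 4 0], max=4
Drop 3: Z rot2 at col 2 lands with bottom-row=4; cleared 0 line(s) (total 0); column heights now [2 3 6 6 5], max=6
Drop 4: T rot0 at col 2 lands with bottom-row=6; cleared 0 line(s) (total 0); column heights now [2 3 7 8 7], max=8

Answer: 2 3 7 8 7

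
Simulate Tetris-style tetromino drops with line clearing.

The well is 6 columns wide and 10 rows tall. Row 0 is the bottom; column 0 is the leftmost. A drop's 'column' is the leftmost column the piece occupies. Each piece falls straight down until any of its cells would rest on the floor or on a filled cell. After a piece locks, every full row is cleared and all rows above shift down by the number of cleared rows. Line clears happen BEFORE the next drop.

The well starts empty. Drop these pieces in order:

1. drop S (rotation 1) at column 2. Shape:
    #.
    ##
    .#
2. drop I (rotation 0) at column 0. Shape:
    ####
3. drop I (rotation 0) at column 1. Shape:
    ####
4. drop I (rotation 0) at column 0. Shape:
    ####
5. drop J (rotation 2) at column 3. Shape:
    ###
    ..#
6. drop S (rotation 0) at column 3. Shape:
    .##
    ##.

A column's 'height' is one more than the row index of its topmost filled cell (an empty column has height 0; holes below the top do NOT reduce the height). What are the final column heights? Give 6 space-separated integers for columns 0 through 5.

Drop 1: S rot1 at col 2 lands with bottom-row=0; cleared 0 line(s) (total 0); column heights now [0 0 3 2 0 0], max=3
Drop 2: I rot0 at col 0 lands with bottom-row=3; cleared 0 line(s) (total 0); column heights now [4 4 4 4 0 0], max=4
Drop 3: I rot0 at col 1 lands with bottom-row=4; cleared 0 line(s) (total 0); column heights now [4 5 5 5 5 0], max=5
Drop 4: I rot0 at col 0 lands with bottom-row=5; cleared 0 line(s) (total 0); column heights now [6 6 6 6 5 0], max=6
Drop 5: J rot2 at col 3 lands with bottom-row=5; cleared 0 line(s) (total 0); column heights now [6 6 6 7 7 7], max=7
Drop 6: S rot0 at col 3 lands with bottom-row=7; cleared 0 line(s) (total 0); column heights now [6 6 6 8 9 9], max=9

Answer: 6 6 6 8 9 9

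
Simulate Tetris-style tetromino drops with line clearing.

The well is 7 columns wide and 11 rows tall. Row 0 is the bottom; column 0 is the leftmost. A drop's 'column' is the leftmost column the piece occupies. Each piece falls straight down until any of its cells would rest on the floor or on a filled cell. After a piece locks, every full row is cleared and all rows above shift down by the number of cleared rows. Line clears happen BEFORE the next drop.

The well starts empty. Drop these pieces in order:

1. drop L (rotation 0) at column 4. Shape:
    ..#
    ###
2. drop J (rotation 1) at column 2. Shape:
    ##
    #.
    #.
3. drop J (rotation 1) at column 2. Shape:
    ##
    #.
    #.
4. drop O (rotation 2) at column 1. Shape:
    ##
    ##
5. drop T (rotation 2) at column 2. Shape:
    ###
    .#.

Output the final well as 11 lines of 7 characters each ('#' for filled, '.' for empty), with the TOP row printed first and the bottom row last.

Answer: .......
.......
..###..
.###...
.##....
..##...
..#....
..#....
..##...
..#...#
..#.###

Derivation:
Drop 1: L rot0 at col 4 lands with bottom-row=0; cleared 0 line(s) (total 0); column heights now [0 0 0 0 1 1 2], max=2
Drop 2: J rot1 at col 2 lands with bottom-row=0; cleared 0 line(s) (total 0); column heights now [0 0 3 3 1 1 2], max=3
Drop 3: J rot1 at col 2 lands with bottom-row=3; cleared 0 line(s) (total 0); column heights now [0 0 6 6 1 1 2], max=6
Drop 4: O rot2 at col 1 lands with bottom-row=6; cleared 0 line(s) (total 0); column heights now [0 8 8 6 1 1 2], max=8
Drop 5: T rot2 at col 2 lands with bottom-row=7; cleared 0 line(s) (total 0); column heights now [0 8 9 9 9 1 2], max=9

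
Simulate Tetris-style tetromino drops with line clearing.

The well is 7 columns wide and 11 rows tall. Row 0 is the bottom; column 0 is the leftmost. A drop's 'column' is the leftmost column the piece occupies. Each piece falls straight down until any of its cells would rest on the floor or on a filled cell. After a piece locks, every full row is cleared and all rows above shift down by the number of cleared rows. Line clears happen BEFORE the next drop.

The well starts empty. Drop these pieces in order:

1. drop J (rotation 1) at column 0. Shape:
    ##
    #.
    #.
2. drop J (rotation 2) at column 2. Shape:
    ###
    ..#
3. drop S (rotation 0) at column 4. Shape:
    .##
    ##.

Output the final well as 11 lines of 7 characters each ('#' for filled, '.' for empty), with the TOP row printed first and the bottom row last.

Answer: .......
.......
.......
.......
.......
.......
.......
.....##
##..##.
#.###..
#...#..

Derivation:
Drop 1: J rot1 at col 0 lands with bottom-row=0; cleared 0 line(s) (total 0); column heights now [3 3 0 0 0 0 0], max=3
Drop 2: J rot2 at col 2 lands with bottom-row=0; cleared 0 line(s) (total 0); column heights now [3 3 2 2 2 0 0], max=3
Drop 3: S rot0 at col 4 lands with bottom-row=2; cleared 0 line(s) (total 0); column heights now [3 3 2 2 3 4 4], max=4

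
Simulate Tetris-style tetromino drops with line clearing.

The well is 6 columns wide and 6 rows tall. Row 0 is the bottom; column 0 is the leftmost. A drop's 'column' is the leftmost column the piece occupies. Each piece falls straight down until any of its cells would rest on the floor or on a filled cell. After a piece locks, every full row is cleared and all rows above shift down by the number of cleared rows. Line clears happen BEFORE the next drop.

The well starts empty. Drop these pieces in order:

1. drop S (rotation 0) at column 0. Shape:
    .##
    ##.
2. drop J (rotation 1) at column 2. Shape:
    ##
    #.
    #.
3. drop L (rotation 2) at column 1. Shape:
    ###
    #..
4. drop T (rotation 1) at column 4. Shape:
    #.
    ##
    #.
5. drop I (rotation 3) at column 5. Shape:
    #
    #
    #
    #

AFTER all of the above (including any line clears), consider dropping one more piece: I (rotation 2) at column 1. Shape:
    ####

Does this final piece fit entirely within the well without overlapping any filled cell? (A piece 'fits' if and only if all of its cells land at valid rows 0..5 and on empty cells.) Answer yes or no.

Answer: no

Derivation:
Drop 1: S rot0 at col 0 lands with bottom-row=0; cleared 0 line(s) (total 0); column heights now [1 2 2 0 0 0], max=2
Drop 2: J rot1 at col 2 lands with bottom-row=2; cleared 0 line(s) (total 0); column heights now [1 2 5 5 0 0], max=5
Drop 3: L rot2 at col 1 lands with bottom-row=4; cleared 0 line(s) (total 0); column heights now [1 6 6 6 0 0], max=6
Drop 4: T rot1 at col 4 lands with bottom-row=0; cleared 0 line(s) (total 0); column heights now [1 6 6 6 3 2], max=6
Drop 5: I rot3 at col 5 lands with bottom-row=2; cleared 0 line(s) (total 0); column heights now [1 6 6 6 3 6], max=6
Test piece I rot2 at col 1 (width 4): heights before test = [1 6 6 6 3 6]; fits = False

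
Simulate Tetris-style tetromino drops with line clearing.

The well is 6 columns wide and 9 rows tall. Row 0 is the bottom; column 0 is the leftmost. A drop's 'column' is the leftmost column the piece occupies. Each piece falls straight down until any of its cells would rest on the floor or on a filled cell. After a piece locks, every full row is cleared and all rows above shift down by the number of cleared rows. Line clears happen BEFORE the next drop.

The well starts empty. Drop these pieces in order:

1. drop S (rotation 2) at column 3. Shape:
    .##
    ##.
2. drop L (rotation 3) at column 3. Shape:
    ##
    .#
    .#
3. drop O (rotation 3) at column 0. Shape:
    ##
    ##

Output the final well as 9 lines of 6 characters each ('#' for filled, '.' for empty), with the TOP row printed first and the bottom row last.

Answer: ......
......
......
......
...##.
....#.
....#.
##..##
##.##.

Derivation:
Drop 1: S rot2 at col 3 lands with bottom-row=0; cleared 0 line(s) (total 0); column heights now [0 0 0 1 2 2], max=2
Drop 2: L rot3 at col 3 lands with bottom-row=2; cleared 0 line(s) (total 0); column heights now [0 0 0 5 5 2], max=5
Drop 3: O rot3 at col 0 lands with bottom-row=0; cleared 0 line(s) (total 0); column heights now [2 2 0 5 5 2], max=5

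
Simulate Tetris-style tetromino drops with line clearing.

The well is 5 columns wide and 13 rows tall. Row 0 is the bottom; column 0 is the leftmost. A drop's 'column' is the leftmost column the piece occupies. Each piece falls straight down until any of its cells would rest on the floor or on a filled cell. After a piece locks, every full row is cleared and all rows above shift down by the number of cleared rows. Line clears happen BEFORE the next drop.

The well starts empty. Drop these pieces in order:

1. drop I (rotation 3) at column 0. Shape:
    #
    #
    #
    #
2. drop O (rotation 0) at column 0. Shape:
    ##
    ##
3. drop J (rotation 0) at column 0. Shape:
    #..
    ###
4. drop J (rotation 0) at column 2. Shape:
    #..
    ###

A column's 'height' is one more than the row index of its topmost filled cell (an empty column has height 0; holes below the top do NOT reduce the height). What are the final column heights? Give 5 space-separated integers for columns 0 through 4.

Answer: 8 7 9 8 8

Derivation:
Drop 1: I rot3 at col 0 lands with bottom-row=0; cleared 0 line(s) (total 0); column heights now [4 0 0 0 0], max=4
Drop 2: O rot0 at col 0 lands with bottom-row=4; cleared 0 line(s) (total 0); column heights now [6 6 0 0 0], max=6
Drop 3: J rot0 at col 0 lands with bottom-row=6; cleared 0 line(s) (total 0); column heights now [8 7 7 0 0], max=8
Drop 4: J rot0 at col 2 lands with bottom-row=7; cleared 0 line(s) (total 0); column heights now [8 7 9 8 8], max=9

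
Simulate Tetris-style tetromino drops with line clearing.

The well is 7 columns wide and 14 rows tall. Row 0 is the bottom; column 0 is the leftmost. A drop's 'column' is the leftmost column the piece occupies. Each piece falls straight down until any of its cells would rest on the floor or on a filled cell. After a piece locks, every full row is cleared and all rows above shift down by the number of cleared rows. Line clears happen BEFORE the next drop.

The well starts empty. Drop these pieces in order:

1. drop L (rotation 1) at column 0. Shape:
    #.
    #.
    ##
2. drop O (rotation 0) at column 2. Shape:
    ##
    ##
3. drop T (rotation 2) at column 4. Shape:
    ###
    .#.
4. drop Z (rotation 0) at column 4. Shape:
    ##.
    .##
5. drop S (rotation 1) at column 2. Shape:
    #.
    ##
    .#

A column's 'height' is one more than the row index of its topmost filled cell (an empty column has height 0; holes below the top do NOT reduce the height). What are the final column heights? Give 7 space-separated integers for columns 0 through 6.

Answer: 3 1 5 4 4 4 3

Derivation:
Drop 1: L rot1 at col 0 lands with bottom-row=0; cleared 0 line(s) (total 0); column heights now [3 1 0 0 0 0 0], max=3
Drop 2: O rot0 at col 2 lands with bottom-row=0; cleared 0 line(s) (total 0); column heights now [3 1 2 2 0 0 0], max=3
Drop 3: T rot2 at col 4 lands with bottom-row=0; cleared 0 line(s) (total 0); column heights now [3 1 2 2 2 2 2], max=3
Drop 4: Z rot0 at col 4 lands with bottom-row=2; cleared 0 line(s) (total 0); column heights now [3 1 2 2 4 4 3], max=4
Drop 5: S rot1 at col 2 lands with bottom-row=2; cleared 0 line(s) (total 0); column heights now [3 1 5 4 4 4 3], max=5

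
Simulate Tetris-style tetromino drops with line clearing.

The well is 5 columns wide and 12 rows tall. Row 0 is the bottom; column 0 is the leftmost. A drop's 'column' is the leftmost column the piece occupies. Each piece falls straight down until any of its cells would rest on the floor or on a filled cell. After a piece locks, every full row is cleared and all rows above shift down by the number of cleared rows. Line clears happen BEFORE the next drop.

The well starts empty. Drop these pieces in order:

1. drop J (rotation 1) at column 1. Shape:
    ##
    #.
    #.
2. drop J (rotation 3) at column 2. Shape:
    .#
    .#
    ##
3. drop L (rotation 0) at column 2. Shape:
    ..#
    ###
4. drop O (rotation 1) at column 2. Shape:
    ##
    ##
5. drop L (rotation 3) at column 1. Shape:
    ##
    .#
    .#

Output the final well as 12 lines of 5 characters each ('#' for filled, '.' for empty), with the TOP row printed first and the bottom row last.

Drop 1: J rot1 at col 1 lands with bottom-row=0; cleared 0 line(s) (total 0); column heights now [0 3 3 0 0], max=3
Drop 2: J rot3 at col 2 lands with bottom-row=3; cleared 0 line(s) (total 0); column heights now [0 3 4 6 0], max=6
Drop 3: L rot0 at col 2 lands with bottom-row=6; cleared 0 line(s) (total 0); column heights now [0 3 7 7 8], max=8
Drop 4: O rot1 at col 2 lands with bottom-row=7; cleared 0 line(s) (total 0); column heights now [0 3 9 9 8], max=9
Drop 5: L rot3 at col 1 lands with bottom-row=9; cleared 0 line(s) (total 0); column heights now [0 12 12 9 8], max=12

Answer: .##..
..#..
..#..
..##.
..###
..###
...#.
...#.
..##.
.##..
.#...
.#...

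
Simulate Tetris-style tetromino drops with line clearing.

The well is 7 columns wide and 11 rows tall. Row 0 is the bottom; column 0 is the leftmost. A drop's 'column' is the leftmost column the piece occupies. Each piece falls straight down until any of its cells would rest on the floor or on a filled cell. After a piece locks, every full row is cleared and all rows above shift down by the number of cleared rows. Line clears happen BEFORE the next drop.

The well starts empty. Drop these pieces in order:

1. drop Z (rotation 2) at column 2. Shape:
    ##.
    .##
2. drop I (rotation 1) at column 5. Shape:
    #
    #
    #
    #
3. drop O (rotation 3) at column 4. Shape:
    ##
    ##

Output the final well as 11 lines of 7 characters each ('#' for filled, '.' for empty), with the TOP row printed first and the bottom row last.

Answer: .......
.......
.......
.......
.......
....##.
....##.
.....#.
.....#.
..##.#.
...###.

Derivation:
Drop 1: Z rot2 at col 2 lands with bottom-row=0; cleared 0 line(s) (total 0); column heights now [0 0 2 2 1 0 0], max=2
Drop 2: I rot1 at col 5 lands with bottom-row=0; cleared 0 line(s) (total 0); column heights now [0 0 2 2 1 4 0], max=4
Drop 3: O rot3 at col 4 lands with bottom-row=4; cleared 0 line(s) (total 0); column heights now [0 0 2 2 6 6 0], max=6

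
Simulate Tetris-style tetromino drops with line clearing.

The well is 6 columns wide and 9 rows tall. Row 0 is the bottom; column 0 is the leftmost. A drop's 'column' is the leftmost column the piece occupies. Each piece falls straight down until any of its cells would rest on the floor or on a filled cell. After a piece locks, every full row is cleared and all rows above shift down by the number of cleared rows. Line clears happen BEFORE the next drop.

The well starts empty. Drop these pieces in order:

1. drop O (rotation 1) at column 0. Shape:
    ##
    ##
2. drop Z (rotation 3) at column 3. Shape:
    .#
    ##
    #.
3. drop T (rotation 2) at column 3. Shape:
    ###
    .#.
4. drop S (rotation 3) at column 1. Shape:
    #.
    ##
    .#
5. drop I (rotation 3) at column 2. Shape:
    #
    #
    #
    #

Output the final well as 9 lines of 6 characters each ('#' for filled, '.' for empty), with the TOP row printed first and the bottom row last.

Drop 1: O rot1 at col 0 lands with bottom-row=0; cleared 0 line(s) (total 0); column heights now [2 2 0 0 0 0], max=2
Drop 2: Z rot3 at col 3 lands with bottom-row=0; cleared 0 line(s) (total 0); column heights now [2 2 0 2 3 0], max=3
Drop 3: T rot2 at col 3 lands with bottom-row=3; cleared 0 line(s) (total 0); column heights now [2 2 0 5 5 5], max=5
Drop 4: S rot3 at col 1 lands with bottom-row=1; cleared 0 line(s) (total 0); column heights now [2 4 3 5 5 5], max=5
Drop 5: I rot3 at col 2 lands with bottom-row=3; cleared 0 line(s) (total 0); column heights now [2 4 7 5 5 5], max=7

Answer: ......
......
..#...
..#...
..####
.##.#.
.##.#.
#####.
##.#..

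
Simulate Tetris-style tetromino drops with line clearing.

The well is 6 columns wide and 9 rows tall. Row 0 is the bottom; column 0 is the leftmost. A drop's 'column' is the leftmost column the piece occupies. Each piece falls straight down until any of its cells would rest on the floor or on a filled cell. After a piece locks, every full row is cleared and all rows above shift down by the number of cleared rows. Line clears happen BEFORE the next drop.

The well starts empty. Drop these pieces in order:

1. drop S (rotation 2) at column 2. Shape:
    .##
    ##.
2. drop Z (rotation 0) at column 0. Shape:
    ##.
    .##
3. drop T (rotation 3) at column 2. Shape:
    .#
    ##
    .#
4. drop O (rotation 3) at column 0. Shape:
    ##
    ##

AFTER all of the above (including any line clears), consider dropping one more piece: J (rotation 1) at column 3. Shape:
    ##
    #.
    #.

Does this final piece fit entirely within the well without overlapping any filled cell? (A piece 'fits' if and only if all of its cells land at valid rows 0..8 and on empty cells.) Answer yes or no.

Drop 1: S rot2 at col 2 lands with bottom-row=0; cleared 0 line(s) (total 0); column heights now [0 0 1 2 2 0], max=2
Drop 2: Z rot0 at col 0 lands with bottom-row=1; cleared 0 line(s) (total 0); column heights now [3 3 2 2 2 0], max=3
Drop 3: T rot3 at col 2 lands with bottom-row=2; cleared 0 line(s) (total 0); column heights now [3 3 4 5 2 0], max=5
Drop 4: O rot3 at col 0 lands with bottom-row=3; cleared 0 line(s) (total 0); column heights now [5 5 4 5 2 0], max=5
Test piece J rot1 at col 3 (width 2): heights before test = [5 5 4 5 2 0]; fits = True

Answer: yes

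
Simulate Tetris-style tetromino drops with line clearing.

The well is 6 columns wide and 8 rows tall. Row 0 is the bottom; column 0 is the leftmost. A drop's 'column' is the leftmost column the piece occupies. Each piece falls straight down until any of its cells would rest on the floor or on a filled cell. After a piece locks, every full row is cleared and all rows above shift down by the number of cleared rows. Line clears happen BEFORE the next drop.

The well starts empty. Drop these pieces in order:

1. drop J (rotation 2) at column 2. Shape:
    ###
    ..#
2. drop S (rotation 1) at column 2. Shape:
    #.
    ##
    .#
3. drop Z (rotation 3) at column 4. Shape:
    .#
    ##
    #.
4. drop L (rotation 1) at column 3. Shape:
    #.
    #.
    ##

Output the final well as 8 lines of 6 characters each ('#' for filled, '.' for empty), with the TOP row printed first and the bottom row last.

Drop 1: J rot2 at col 2 lands with bottom-row=0; cleared 0 line(s) (total 0); column heights now [0 0 2 2 2 0], max=2
Drop 2: S rot1 at col 2 lands with bottom-row=2; cleared 0 line(s) (total 0); column heights now [0 0 5 4 2 0], max=5
Drop 3: Z rot3 at col 4 lands with bottom-row=2; cleared 0 line(s) (total 0); column heights now [0 0 5 4 4 5], max=5
Drop 4: L rot1 at col 3 lands with bottom-row=4; cleared 0 line(s) (total 0); column heights now [0 0 5 7 5 5], max=7

Answer: ......
...#..
...#..
..####
..####
...##.
..###.
....#.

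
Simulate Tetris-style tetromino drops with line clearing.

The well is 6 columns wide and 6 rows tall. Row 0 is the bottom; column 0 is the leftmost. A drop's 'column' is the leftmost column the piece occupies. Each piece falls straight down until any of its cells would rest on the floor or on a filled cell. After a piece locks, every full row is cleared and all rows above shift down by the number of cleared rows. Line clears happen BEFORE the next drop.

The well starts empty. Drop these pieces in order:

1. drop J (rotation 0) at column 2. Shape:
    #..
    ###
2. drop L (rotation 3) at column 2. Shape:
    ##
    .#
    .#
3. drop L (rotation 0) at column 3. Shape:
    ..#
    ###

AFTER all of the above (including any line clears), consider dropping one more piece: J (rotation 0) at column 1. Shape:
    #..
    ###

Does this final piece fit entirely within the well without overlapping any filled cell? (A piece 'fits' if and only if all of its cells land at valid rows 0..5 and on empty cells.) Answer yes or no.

Answer: no

Derivation:
Drop 1: J rot0 at col 2 lands with bottom-row=0; cleared 0 line(s) (total 0); column heights now [0 0 2 1 1 0], max=2
Drop 2: L rot3 at col 2 lands with bottom-row=1; cleared 0 line(s) (total 0); column heights now [0 0 4 4 1 0], max=4
Drop 3: L rot0 at col 3 lands with bottom-row=4; cleared 0 line(s) (total 0); column heights now [0 0 4 5 5 6], max=6
Test piece J rot0 at col 1 (width 3): heights before test = [0 0 4 5 5 6]; fits = False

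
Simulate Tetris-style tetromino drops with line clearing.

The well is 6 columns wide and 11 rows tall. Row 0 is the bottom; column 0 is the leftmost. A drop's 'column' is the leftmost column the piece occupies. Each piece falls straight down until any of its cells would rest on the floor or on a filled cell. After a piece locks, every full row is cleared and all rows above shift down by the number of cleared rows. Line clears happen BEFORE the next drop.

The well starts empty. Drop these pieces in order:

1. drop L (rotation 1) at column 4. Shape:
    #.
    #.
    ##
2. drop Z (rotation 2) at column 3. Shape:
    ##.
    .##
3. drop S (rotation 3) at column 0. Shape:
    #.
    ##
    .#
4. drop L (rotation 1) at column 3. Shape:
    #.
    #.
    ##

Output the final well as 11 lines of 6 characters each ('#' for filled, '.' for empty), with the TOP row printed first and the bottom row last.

Drop 1: L rot1 at col 4 lands with bottom-row=0; cleared 0 line(s) (total 0); column heights now [0 0 0 0 3 1], max=3
Drop 2: Z rot2 at col 3 lands with bottom-row=3; cleared 0 line(s) (total 0); column heights now [0 0 0 5 5 4], max=5
Drop 3: S rot3 at col 0 lands with bottom-row=0; cleared 0 line(s) (total 0); column heights now [3 2 0 5 5 4], max=5
Drop 4: L rot1 at col 3 lands with bottom-row=5; cleared 0 line(s) (total 0); column heights now [3 2 0 8 6 4], max=8

Answer: ......
......
......
...#..
...#..
...##.
...##.
....##
#...#.
##..#.
.#..##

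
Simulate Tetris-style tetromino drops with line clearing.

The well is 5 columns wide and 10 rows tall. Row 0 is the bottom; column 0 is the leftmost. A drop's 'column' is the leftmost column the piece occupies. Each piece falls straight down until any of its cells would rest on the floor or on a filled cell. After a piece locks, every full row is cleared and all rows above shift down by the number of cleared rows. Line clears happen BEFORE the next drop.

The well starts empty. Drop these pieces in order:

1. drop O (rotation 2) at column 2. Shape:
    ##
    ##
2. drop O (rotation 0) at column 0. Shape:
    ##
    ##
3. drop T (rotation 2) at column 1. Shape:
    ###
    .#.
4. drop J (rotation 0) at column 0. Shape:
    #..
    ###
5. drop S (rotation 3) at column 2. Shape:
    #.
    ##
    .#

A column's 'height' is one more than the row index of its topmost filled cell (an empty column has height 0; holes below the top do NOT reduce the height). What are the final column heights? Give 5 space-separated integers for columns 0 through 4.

Drop 1: O rot2 at col 2 lands with bottom-row=0; cleared 0 line(s) (total 0); column heights now [0 0 2 2 0], max=2
Drop 2: O rot0 at col 0 lands with bottom-row=0; cleared 0 line(s) (total 0); column heights now [2 2 2 2 0], max=2
Drop 3: T rot2 at col 1 lands with bottom-row=2; cleared 0 line(s) (total 0); column heights now [2 4 4 4 0], max=4
Drop 4: J rot0 at col 0 lands with bottom-row=4; cleared 0 line(s) (total 0); column heights now [6 5 5 4 0], max=6
Drop 5: S rot3 at col 2 lands with bottom-row=4; cleared 0 line(s) (total 0); column heights now [6 5 7 6 0], max=7

Answer: 6 5 7 6 0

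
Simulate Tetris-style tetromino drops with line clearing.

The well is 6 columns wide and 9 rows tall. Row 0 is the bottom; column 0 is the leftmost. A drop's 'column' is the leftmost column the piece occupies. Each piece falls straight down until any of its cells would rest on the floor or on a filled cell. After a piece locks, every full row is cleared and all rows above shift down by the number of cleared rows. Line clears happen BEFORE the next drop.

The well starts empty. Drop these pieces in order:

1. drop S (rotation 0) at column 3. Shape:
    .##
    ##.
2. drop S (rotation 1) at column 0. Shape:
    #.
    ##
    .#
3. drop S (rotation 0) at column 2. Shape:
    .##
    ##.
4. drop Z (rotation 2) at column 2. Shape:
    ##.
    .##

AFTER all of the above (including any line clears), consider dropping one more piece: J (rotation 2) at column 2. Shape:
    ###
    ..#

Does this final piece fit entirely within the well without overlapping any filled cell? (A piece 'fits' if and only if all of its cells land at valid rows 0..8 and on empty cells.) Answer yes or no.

Answer: yes

Derivation:
Drop 1: S rot0 at col 3 lands with bottom-row=0; cleared 0 line(s) (total 0); column heights now [0 0 0 1 2 2], max=2
Drop 2: S rot1 at col 0 lands with bottom-row=0; cleared 0 line(s) (total 0); column heights now [3 2 0 1 2 2], max=3
Drop 3: S rot0 at col 2 lands with bottom-row=1; cleared 1 line(s) (total 1); column heights now [2 1 0 2 2 0], max=2
Drop 4: Z rot2 at col 2 lands with bottom-row=2; cleared 0 line(s) (total 1); column heights now [2 1 4 4 3 0], max=4
Test piece J rot2 at col 2 (width 3): heights before test = [2 1 4 4 3 0]; fits = True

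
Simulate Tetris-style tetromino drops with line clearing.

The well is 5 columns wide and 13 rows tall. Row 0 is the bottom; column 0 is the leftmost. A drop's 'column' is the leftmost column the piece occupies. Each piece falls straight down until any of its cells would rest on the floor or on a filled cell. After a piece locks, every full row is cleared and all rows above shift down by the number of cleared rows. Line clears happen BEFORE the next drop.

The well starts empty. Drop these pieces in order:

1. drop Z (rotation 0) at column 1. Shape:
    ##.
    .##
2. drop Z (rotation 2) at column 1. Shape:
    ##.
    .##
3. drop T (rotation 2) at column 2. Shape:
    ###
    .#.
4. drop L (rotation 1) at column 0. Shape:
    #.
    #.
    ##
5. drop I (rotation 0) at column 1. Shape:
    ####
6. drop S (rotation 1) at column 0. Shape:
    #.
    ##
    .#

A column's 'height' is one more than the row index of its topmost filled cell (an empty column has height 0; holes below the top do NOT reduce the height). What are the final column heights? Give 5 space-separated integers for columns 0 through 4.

Drop 1: Z rot0 at col 1 lands with bottom-row=0; cleared 0 line(s) (total 0); column heights now [0 2 2 1 0], max=2
Drop 2: Z rot2 at col 1 lands with bottom-row=2; cleared 0 line(s) (total 0); column heights now [0 4 4 3 0], max=4
Drop 3: T rot2 at col 2 lands with bottom-row=3; cleared 0 line(s) (total 0); column heights now [0 4 5 5 5], max=5
Drop 4: L rot1 at col 0 lands with bottom-row=4; cleared 1 line(s) (total 1); column heights now [6 4 4 4 0], max=6
Drop 5: I rot0 at col 1 lands with bottom-row=4; cleared 1 line(s) (total 2); column heights now [5 4 4 4 0], max=5
Drop 6: S rot1 at col 0 lands with bottom-row=4; cleared 0 line(s) (total 2); column heights now [7 6 4 4 0], max=7

Answer: 7 6 4 4 0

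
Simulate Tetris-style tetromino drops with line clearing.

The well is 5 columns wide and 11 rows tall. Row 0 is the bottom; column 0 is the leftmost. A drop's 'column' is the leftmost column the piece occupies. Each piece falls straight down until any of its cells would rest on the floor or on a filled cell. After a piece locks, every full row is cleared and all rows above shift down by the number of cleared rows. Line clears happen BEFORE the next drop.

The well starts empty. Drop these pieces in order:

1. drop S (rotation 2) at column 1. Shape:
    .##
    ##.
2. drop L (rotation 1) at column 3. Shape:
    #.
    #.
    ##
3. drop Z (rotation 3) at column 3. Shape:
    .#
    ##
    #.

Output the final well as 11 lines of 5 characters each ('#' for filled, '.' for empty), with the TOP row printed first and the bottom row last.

Answer: .....
.....
.....
....#
...##
...#.
...#.
...#.
...##
..##.
.##..

Derivation:
Drop 1: S rot2 at col 1 lands with bottom-row=0; cleared 0 line(s) (total 0); column heights now [0 1 2 2 0], max=2
Drop 2: L rot1 at col 3 lands with bottom-row=2; cleared 0 line(s) (total 0); column heights now [0 1 2 5 3], max=5
Drop 3: Z rot3 at col 3 lands with bottom-row=5; cleared 0 line(s) (total 0); column heights now [0 1 2 7 8], max=8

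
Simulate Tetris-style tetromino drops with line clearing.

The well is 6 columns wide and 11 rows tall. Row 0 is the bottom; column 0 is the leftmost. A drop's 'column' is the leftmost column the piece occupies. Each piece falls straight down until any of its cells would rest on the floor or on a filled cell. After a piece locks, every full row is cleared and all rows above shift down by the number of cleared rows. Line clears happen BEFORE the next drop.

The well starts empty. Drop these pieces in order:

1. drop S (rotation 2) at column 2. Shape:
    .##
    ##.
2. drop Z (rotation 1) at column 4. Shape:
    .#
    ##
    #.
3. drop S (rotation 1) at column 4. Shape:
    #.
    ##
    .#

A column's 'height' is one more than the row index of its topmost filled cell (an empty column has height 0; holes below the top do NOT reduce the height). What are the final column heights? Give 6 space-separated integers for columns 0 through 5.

Drop 1: S rot2 at col 2 lands with bottom-row=0; cleared 0 line(s) (total 0); column heights now [0 0 1 2 2 0], max=2
Drop 2: Z rot1 at col 4 lands with bottom-row=2; cleared 0 line(s) (total 0); column heights now [0 0 1 2 4 5], max=5
Drop 3: S rot1 at col 4 lands with bottom-row=5; cleared 0 line(s) (total 0); column heights now [0 0 1 2 8 7], max=8

Answer: 0 0 1 2 8 7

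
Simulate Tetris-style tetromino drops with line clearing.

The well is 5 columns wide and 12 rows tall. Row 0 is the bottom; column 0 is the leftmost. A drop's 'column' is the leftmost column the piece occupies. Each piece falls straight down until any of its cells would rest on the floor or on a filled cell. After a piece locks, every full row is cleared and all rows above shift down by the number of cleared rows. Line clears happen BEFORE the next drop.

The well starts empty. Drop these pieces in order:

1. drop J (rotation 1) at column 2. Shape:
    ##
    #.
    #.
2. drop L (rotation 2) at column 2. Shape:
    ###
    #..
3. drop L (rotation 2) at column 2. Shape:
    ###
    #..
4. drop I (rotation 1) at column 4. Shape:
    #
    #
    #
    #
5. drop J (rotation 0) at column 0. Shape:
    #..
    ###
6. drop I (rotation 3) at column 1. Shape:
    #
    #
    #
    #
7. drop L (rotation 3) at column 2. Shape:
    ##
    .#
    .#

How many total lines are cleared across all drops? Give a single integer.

Drop 1: J rot1 at col 2 lands with bottom-row=0; cleared 0 line(s) (total 0); column heights now [0 0 3 3 0], max=3
Drop 2: L rot2 at col 2 lands with bottom-row=3; cleared 0 line(s) (total 0); column heights now [0 0 5 5 5], max=5
Drop 3: L rot2 at col 2 lands with bottom-row=5; cleared 0 line(s) (total 0); column heights now [0 0 7 7 7], max=7
Drop 4: I rot1 at col 4 lands with bottom-row=7; cleared 0 line(s) (total 0); column heights now [0 0 7 7 11], max=11
Drop 5: J rot0 at col 0 lands with bottom-row=7; cleared 0 line(s) (total 0); column heights now [9 8 8 7 11], max=11
Drop 6: I rot3 at col 1 lands with bottom-row=8; cleared 0 line(s) (total 0); column heights now [9 12 8 7 11], max=12
Drop 7: L rot3 at col 2 lands with bottom-row=7; cleared 1 line(s) (total 1); column heights now [8 11 9 9 10], max=11

Answer: 1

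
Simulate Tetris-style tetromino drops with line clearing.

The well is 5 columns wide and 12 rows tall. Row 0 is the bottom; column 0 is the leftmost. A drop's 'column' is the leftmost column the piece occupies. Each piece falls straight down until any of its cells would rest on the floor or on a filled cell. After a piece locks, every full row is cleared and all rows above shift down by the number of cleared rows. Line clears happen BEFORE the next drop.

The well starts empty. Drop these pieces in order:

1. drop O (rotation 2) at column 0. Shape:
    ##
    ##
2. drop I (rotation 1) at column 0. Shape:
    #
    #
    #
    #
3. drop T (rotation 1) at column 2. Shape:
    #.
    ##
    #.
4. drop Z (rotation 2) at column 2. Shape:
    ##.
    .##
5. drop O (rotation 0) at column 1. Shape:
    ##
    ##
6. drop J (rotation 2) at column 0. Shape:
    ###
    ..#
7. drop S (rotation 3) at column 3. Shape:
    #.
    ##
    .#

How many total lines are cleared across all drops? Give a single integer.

Answer: 1

Derivation:
Drop 1: O rot2 at col 0 lands with bottom-row=0; cleared 0 line(s) (total 0); column heights now [2 2 0 0 0], max=2
Drop 2: I rot1 at col 0 lands with bottom-row=2; cleared 0 line(s) (total 0); column heights now [6 2 0 0 0], max=6
Drop 3: T rot1 at col 2 lands with bottom-row=0; cleared 0 line(s) (total 0); column heights now [6 2 3 2 0], max=6
Drop 4: Z rot2 at col 2 lands with bottom-row=2; cleared 0 line(s) (total 0); column heights now [6 2 4 4 3], max=6
Drop 5: O rot0 at col 1 lands with bottom-row=4; cleared 0 line(s) (total 0); column heights now [6 6 6 4 3], max=6
Drop 6: J rot2 at col 0 lands with bottom-row=6; cleared 0 line(s) (total 0); column heights now [8 8 8 4 3], max=8
Drop 7: S rot3 at col 3 lands with bottom-row=3; cleared 1 line(s) (total 1); column heights now [7 7 7 5 4], max=7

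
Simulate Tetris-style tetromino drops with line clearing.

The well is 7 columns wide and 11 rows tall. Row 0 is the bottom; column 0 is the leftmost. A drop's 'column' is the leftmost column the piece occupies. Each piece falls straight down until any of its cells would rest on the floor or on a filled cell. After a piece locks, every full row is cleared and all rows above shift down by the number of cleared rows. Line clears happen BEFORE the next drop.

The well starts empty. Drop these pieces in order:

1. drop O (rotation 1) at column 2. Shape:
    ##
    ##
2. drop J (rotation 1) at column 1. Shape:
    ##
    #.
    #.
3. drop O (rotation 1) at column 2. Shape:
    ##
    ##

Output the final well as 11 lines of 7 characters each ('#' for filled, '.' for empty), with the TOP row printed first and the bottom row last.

Answer: .......
.......
.......
.......
.......
.......
..##...
..##...
.##....
.###...
.###...

Derivation:
Drop 1: O rot1 at col 2 lands with bottom-row=0; cleared 0 line(s) (total 0); column heights now [0 0 2 2 0 0 0], max=2
Drop 2: J rot1 at col 1 lands with bottom-row=0; cleared 0 line(s) (total 0); column heights now [0 3 3 2 0 0 0], max=3
Drop 3: O rot1 at col 2 lands with bottom-row=3; cleared 0 line(s) (total 0); column heights now [0 3 5 5 0 0 0], max=5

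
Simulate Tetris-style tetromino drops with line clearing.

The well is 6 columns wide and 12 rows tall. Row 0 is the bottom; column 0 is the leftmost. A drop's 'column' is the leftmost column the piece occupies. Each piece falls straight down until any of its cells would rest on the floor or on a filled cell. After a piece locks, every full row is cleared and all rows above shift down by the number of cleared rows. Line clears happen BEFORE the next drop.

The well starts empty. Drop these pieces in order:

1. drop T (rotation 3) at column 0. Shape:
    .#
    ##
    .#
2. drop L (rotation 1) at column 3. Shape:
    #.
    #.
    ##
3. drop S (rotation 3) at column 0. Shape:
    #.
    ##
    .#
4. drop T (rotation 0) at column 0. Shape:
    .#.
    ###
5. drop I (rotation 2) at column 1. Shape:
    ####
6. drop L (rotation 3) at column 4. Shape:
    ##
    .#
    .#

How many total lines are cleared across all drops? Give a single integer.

Answer: 0

Derivation:
Drop 1: T rot3 at col 0 lands with bottom-row=0; cleared 0 line(s) (total 0); column heights now [2 3 0 0 0 0], max=3
Drop 2: L rot1 at col 3 lands with bottom-row=0; cleared 0 line(s) (total 0); column heights now [2 3 0 3 1 0], max=3
Drop 3: S rot3 at col 0 lands with bottom-row=3; cleared 0 line(s) (total 0); column heights now [6 5 0 3 1 0], max=6
Drop 4: T rot0 at col 0 lands with bottom-row=6; cleared 0 line(s) (total 0); column heights now [7 8 7 3 1 0], max=8
Drop 5: I rot2 at col 1 lands with bottom-row=8; cleared 0 line(s) (total 0); column heights now [7 9 9 9 9 0], max=9
Drop 6: L rot3 at col 4 lands with bottom-row=7; cleared 0 line(s) (total 0); column heights now [7 9 9 9 10 10], max=10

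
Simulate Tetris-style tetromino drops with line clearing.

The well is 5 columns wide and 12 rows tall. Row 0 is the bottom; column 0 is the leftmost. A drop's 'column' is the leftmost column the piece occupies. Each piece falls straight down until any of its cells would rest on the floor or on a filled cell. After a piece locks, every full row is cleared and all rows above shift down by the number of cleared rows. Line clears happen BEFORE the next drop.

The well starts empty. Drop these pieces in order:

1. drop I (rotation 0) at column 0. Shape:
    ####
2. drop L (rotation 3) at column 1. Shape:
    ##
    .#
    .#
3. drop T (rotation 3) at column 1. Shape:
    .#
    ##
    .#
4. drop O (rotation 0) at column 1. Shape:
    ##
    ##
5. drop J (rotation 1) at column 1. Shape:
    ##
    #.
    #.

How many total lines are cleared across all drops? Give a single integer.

Drop 1: I rot0 at col 0 lands with bottom-row=0; cleared 0 line(s) (total 0); column heights now [1 1 1 1 0], max=1
Drop 2: L rot3 at col 1 lands with bottom-row=1; cleared 0 line(s) (total 0); column heights now [1 4 4 1 0], max=4
Drop 3: T rot3 at col 1 lands with bottom-row=4; cleared 0 line(s) (total 0); column heights now [1 6 7 1 0], max=7
Drop 4: O rot0 at col 1 lands with bottom-row=7; cleared 0 line(s) (total 0); column heights now [1 9 9 1 0], max=9
Drop 5: J rot1 at col 1 lands with bottom-row=9; cleared 0 line(s) (total 0); column heights now [1 12 12 1 0], max=12

Answer: 0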